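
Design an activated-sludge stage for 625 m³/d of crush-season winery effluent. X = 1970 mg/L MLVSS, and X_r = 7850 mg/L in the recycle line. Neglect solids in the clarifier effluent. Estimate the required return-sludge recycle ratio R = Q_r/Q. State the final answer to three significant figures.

R ≈ 0.335

R = Q_r/Q = X/(X_r − X) = 1970 / (7850 − 1970) = 0.3350.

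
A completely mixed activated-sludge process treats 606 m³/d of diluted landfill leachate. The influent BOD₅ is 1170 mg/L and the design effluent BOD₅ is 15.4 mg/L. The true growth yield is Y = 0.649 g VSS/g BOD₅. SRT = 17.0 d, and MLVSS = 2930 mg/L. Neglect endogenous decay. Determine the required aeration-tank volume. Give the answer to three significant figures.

V ≈ 2630 m³

V·X = Y·Q·ΔS·θ_c gives V = 0.649 × 606 × (1170 − 15.4) × 17.0 / 2930 = 2635 m³.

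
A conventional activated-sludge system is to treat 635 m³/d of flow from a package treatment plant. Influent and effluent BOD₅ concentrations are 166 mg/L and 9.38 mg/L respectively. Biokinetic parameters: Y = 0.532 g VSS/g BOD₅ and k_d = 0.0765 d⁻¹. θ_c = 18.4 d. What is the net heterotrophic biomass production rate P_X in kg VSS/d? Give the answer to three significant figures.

Y_obs = Y / (1 + k_d θ_c) = 0.532 / (1 + 0.0765 × 18.4) = 0.532 / 2.408 = 0.2210.
Mass of BOD₅ removed per day: Q(S₀ − S) = 635 × 156.6 g/m³ = 99.45 kg/d.
So the net sludge growth is P_X = 0.2210 × 99.45 = 21.98 kg VSS/d.

P_X ≈ 22.0 kg VSS/d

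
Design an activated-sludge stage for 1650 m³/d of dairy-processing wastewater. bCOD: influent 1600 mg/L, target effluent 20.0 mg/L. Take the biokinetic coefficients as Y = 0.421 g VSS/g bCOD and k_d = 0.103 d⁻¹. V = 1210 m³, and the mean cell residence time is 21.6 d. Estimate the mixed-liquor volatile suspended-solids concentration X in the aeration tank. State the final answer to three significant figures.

X ≈ 6080 mg/L

X = Y·Q·ΔS·θ_c / [V·(1 + k_d θ_c)] = 0.421 × 1650 × (1600 − 20.0) × 21.6 / [1210 × (1 + 0.103 × 21.6)] = 6076 mg/L.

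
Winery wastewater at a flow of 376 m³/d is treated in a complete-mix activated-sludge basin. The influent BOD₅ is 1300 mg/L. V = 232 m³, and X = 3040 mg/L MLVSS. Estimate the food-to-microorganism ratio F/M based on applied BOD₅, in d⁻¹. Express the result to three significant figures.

F/M = applied load / biomass = Q·S₀/(V·X) = 376 × 1300 / (232.0 × 3040) = 0.6931 d⁻¹.

F/M ≈ 0.693 d⁻¹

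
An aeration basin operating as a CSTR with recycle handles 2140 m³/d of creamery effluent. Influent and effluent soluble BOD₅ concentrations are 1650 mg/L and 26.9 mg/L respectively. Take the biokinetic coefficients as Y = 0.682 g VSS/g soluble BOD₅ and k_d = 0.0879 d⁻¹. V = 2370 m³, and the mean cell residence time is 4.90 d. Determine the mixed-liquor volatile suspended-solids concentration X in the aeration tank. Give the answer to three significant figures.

X ≈ 3420 mg/L

Solving the biomass balance for X: X = Y Q (S₀−S) θ_c / [V (1+k_d θ_c)] = 0.682 × 2140 × (1650 − 26.9) × 4.90 / [2370 × (1 + 0.0879 × 4.90)] = 3423 mg/L.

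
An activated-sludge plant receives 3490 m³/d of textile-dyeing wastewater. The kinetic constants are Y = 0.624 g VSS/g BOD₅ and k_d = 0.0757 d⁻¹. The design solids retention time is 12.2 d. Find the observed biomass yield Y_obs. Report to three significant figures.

Y_obs ≈ 0.324 g VSS/g BOD₅

Y_obs = Y / (1 + k_d θ_c) = 0.624 / (1 + 0.0757 × 12.2) = 0.624 / 1.924 = 0.3244.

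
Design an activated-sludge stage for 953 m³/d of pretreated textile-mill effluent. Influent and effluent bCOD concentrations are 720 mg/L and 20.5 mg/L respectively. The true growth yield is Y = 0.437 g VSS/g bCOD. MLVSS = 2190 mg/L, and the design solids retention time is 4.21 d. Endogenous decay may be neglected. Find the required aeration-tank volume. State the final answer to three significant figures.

V ≈ 560 m³

V·X = Y·Q·ΔS·θ_c gives V = 0.437 × 953 × (720 − 20.5) × 4.21 / 2190 = 560.0 m³.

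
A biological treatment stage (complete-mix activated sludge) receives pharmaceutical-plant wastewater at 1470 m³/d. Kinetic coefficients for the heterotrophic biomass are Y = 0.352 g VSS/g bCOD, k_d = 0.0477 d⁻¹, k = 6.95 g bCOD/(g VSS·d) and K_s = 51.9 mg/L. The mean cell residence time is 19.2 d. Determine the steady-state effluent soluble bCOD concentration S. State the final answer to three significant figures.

S ≈ 2.21 mg/L

From the Monod/SRT balance for a CMAS, S = K_s·(1+k_d θ_c)/[θ_c·(Y k − k_d) − 1] = 51.9 × (1 + 0.0477 × 19.2) / [19.2 × (0.352 × 6.95 − 0.0477) − 1] = 99.43 / 45.06 = 2.207 mg/L.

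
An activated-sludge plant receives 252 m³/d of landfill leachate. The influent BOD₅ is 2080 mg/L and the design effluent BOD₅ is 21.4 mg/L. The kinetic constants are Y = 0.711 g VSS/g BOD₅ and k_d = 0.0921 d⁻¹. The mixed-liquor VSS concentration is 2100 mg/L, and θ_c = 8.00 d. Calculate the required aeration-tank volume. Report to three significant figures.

Steady-state biomass mass balance: V·X·(1 + k_d·θ_c) = Y·Q·(S₀ − S)·θ_c, so V = 0.711 × 252 × (2080 − 21.4) × 8.00 / [2100 × (1 + 0.0921 × 8.00)] = 2.95×10^6 / 3647 = 809.0 m³.

V ≈ 809 m³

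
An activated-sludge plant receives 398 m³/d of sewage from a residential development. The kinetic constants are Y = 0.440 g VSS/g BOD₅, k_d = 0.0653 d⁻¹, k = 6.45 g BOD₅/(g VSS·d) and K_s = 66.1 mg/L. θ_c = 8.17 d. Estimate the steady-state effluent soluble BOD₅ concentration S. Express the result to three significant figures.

Effluent substrate depends only on kinetics and SRT: S = K_s(1 + k_d θ_c) / [θ_c(Yk − k_d) − 1] = 66.1 × (1 + 0.0653 × 8.17) / [8.17 × (0.440 × 6.45 − 0.0653) − 1] = 101.4 / 21.65 = 4.681 mg/L.

S ≈ 4.68 mg/L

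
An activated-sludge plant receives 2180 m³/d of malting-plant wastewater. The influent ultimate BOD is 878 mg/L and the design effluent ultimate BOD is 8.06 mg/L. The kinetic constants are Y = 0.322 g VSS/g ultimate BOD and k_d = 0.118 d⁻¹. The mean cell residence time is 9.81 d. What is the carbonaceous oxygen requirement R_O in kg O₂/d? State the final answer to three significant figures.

R_O ≈ 1490 kg O₂/d

Y_obs = Y / (1 + k_d θ_c) = 0.322 / (1 + 0.118 × 9.81) = 0.322 / 2.158 = 0.1492.
ΔS = 878 − 8.06 = 869.9 mg/L, so the substrate removal rate is 2180 × 869.9/1000 = 1896 kg ultimate BOD/d.
P_X = Y_obs·Q·(S₀ − S) = 0.1492 × 1896 = 283.0 kg VSS/d.
Carbonaceous O₂ demand = substrate oxidised − cell-mass equivalent = 1896 − 1.42 × 283.0 = 1495 kg O₂/d.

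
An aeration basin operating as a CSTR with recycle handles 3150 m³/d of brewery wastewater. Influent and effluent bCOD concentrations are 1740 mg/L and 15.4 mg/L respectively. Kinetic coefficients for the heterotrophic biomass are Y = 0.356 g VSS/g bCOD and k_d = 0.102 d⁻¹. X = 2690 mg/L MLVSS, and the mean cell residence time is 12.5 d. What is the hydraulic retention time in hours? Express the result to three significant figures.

From the SRT design equation V = Y Q (S₀−S) θ_c / [X (1 + k_d θ_c)] = 0.356 × 3150 × (1740 − 15.4) × 12.5 / [2690 × (1 + 0.102 × 12.5)] = 2.42×10^7 / 6120 = 3950 m³.
Hydraulic retention time τ = V/Q = 3950 / 3150 = 1.254 d = 30.10 h.

τ ≈ 30.1 h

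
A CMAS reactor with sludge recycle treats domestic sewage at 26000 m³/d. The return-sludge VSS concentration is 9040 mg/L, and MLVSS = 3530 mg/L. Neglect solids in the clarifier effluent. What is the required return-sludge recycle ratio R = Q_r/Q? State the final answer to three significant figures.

R ≈ 0.641

Mass balance around the secondary clarifier (neglecting effluent solids): R = X / (X_r − X) = 3530 / (9040 − 3530) = 0.6407.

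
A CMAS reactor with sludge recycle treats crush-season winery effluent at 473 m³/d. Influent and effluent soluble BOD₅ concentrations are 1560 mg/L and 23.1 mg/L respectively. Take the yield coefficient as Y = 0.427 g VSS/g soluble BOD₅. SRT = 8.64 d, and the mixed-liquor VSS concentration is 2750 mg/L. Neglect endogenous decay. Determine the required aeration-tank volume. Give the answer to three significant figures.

V ≈ 975 m³

With k_d = 0 the design equation reduces to V = Y Q (S₀−S) θ_c / X = 0.427 × 473 × (1560 − 23.1) × 8.64 / 2750 = 975.2 m³.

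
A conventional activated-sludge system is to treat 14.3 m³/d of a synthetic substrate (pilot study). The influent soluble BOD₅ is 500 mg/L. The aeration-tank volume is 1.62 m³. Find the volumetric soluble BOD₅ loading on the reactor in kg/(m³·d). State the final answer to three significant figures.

L_v ≈ 4.41 kg soluble BOD₅/(m³·d)

Volumetric loading L_v = Q·S₀ / V = 14.3 × 500 g/m³ / 1.620 m³ = 4414 g/(m³·d) = 4.414 kg soluble BOD₅/(m³·d).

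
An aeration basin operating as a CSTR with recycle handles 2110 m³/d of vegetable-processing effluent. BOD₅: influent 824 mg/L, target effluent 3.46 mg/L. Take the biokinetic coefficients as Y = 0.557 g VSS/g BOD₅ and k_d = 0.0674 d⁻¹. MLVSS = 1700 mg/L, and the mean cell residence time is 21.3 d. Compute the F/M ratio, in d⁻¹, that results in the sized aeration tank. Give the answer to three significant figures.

F/M ≈ 0.206 d⁻¹

Rearranging the biomass balance for a CMAS with decay, V = Y·Q·ΔS·θ_c / [X·(1+k_d θ_c)] = 0.557 × 2110 × (824 − 3.46) × 21.3 / [1700 × (1 + 0.0674 × 21.3)] = 2.05×10^7 / 4141 = 4961 m³.
Food-to-microorganism ratio F/M = Q S₀ / (V X) = 2110 × 824 / (4961 × 1700) = 0.2062 d⁻¹.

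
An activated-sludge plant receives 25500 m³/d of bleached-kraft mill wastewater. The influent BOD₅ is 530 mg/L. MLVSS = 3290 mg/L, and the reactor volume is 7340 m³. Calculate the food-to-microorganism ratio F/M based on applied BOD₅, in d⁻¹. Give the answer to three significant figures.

F/M ≈ 0.560 d⁻¹

Food-to-microorganism ratio F/M = Q S₀ / (V X) = 25500 × 530 / (7340 × 3290) = 0.5597 d⁻¹.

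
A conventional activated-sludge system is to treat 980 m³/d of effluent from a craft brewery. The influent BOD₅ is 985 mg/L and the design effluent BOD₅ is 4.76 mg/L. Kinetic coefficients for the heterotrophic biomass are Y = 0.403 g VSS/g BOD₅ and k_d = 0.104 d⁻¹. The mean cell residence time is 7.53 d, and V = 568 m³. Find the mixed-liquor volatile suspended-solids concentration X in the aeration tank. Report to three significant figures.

X = Y·Q·ΔS·θ_c / [V·(1 + k_d θ_c)] = 0.403 × 980 × (985 − 4.76) × 7.53 / [568 × (1 + 0.104 × 7.53)] = 2878 mg/L.

X ≈ 2880 mg/L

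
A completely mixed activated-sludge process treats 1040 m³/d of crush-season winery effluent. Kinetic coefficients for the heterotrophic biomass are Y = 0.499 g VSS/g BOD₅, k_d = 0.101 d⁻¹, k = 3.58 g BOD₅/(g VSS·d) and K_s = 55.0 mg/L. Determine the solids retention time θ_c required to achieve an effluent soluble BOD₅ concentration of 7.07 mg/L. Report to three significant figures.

Specific growth rate at S = 7.07 mg/L: μ = YkS/(K_s+S) = 0.499·3.58·7.07/(55.0+7.07) = 0.2035 d⁻¹.
θ_c = 1/(μ − k_d) = 1/(0.2035 − 0.101) = 1/0.1025 = 9.758 d.

θ_c ≈ 9.76 d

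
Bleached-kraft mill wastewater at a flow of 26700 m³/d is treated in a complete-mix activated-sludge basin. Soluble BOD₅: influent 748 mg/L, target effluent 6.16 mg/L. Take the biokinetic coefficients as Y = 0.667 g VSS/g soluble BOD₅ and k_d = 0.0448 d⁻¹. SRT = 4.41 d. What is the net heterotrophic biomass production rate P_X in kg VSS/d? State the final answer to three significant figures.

P_X ≈ 11000 kg VSS/d

Correct the yield for decay: Y_obs = Y/(1 + k_d θ_c) = 0.667 / (1 + 0.0448 × 4.41) = 0.667 / 1.198 = 0.5570.
ΔS = 748 − 6.16 = 741.8 mg/L, so the substrate removal rate is 26700 × 741.8/1000 = 19807 kg soluble BOD₅/d.
Net biomass production P_X = Y_obs × Q·(S₀ − S) = 0.5570 × 19807 = 11032 kg VSS/d.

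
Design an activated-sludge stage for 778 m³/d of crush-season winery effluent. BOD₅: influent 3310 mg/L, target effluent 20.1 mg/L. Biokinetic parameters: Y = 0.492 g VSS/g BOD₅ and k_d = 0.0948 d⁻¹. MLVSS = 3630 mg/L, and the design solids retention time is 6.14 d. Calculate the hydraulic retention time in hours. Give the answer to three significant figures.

τ ≈ 41.5 h

From the SRT design equation V = Y Q (S₀−S) θ_c / [X (1 + k_d θ_c)] = 0.492 × 778 × (3310 − 20.1) × 6.14 / [3630 × (1 + 0.0948 × 6.14)] = 7.73×10^6 / 5743 = 1346 m³.
τ = V/Q = 1346/778 = 1.731 d, or 41.53 h.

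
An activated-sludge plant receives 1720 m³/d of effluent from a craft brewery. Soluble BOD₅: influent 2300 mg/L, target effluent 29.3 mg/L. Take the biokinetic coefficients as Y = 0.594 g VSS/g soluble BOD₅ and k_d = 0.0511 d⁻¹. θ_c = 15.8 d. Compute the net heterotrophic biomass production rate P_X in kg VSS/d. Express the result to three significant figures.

Y_obs = Y / (1 + k_d θ_c) = 0.594 / (1 + 0.0511 × 15.8) = 0.594 / 1.807 = 0.3287.
ΔS = 2300 − 29.3 = 2271 mg/L, so the substrate removal rate is 1720 × 2271/1000 = 3906 kg soluble BOD₅/d.
Biomass produced: P_X = Y_obs·Q·ΔS = 0.3287 × 3906 ≈ 1284 kg VSS/d.

P_X ≈ 1280 kg VSS/d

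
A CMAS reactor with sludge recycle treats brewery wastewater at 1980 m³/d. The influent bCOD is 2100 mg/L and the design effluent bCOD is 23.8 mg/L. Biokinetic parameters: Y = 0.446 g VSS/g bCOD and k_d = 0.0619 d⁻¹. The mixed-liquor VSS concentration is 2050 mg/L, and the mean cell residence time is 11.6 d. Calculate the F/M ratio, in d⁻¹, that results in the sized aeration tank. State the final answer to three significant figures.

Steady-state biomass mass balance: V·X·(1 + k_d·θ_c) = Y·Q·(S₀ − S)·θ_c, so V = 0.446 × 1980 × (2100 − 23.8) × 11.6 / [2050 × (1 + 0.0619 × 11.6)] = 2.13×10^7 / 3522 = 6039 m³.
Food-to-microorganism ratio F/M = Q S₀ / (V X) = 1980 × 2100 / (6039 × 2050) = 0.3359 d⁻¹.

F/M ≈ 0.336 d⁻¹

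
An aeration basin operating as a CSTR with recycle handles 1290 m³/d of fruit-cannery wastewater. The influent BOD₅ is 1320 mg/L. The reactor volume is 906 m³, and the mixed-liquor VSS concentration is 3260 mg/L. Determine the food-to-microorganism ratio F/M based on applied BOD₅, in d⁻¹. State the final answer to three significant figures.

F/M ≈ 0.577 d⁻¹

F/M = Q·S₀ / (V·X) = 1290 × 1320 / (906.0 × 3260) = 0.5765 g BOD₅·(g VSS·d)⁻¹.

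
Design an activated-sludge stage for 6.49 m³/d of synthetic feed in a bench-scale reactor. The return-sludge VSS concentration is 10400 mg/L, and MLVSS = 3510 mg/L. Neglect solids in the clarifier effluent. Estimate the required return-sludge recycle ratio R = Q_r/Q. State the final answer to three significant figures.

R = Q_r/Q = X/(X_r − X) = 3510 / (10400 − 3510) = 0.5094.

R ≈ 0.509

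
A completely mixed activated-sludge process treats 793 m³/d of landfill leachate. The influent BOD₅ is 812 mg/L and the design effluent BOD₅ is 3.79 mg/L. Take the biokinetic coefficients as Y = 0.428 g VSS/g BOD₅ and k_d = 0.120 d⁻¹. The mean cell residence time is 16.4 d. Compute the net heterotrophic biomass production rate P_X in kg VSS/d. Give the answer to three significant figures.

P_X ≈ 92.4 kg VSS/d

Observed yield with endogenous decay: Y_obs = Y / (1 + k_d·θ_c) = 0.428 / (1 + 0.120 × 16.4) = 0.428 / 2.968 = 0.1442 g VSS/g BOD₅.
Substrate removed = Q·(S₀ − S) = 793 m³/d × (812 − 3.79) g/m³ = 6.41×10^5 g/d = 640.9 kg/d.
Net biomass production P_X = Y_obs × Q·(S₀ − S) = 0.1442 × 640.9 = 92.42 kg VSS/d.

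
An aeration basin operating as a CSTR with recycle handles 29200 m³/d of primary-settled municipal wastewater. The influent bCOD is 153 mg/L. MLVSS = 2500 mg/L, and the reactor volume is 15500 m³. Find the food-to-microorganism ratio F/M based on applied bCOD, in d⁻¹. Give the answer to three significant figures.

F/M ≈ 0.115 d⁻¹

F/M = Q·S₀ / (V·X) = 29200 × 153 / (15500 × 2500) = 0.1153 g bCOD·(g VSS·d)⁻¹.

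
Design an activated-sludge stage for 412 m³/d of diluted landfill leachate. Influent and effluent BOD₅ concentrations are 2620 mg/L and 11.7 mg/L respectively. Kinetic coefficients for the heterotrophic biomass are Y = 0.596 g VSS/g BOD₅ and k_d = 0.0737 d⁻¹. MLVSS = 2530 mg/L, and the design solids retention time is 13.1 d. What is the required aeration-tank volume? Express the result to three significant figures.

V ≈ 1690 m³

Steady-state biomass mass balance: V·X·(1 + k_d·θ_c) = Y·Q·(S₀ − S)·θ_c, so V = 0.596 × 412 × (2620 − 11.7) × 13.1 / [2530 × (1 + 0.0737 × 13.1)] = 8.39×10^6 / 4973 = 1687 m³.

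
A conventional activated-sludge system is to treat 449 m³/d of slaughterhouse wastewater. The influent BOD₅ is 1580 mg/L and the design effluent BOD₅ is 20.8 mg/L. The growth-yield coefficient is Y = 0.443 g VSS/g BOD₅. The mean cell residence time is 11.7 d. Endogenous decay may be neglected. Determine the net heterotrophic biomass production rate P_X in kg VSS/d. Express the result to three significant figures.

P_X ≈ 310 kg VSS/d

Since k_d ≈ 0, Y_obs = Y = 0.443 g VSS/g BOD₅.
ΔS = 1580 − 20.8 = 1559 mg/L, so the substrate removal rate is 449 × 1559/1000 = 700.1 kg BOD₅/d.
Net biomass production P_X = Y_obs × Q·(S₀ − S) = 0.4430 × 700.1 = 310.1 kg VSS/d.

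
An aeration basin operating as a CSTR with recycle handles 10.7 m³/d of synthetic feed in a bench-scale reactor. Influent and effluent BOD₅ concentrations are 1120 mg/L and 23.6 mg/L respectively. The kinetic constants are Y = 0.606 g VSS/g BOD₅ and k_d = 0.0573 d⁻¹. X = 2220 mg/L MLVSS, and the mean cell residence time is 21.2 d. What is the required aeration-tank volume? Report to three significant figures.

Rearranging the biomass balance for a CMAS with decay, V = Y·Q·ΔS·θ_c / [X·(1+k_d θ_c)] = 0.606 × 10.7 × (1120 − 23.6) × 21.2 / [2220 × (1 + 0.0573 × 21.2)] = 1.51×10^5 / 4917 = 30.65 m³.

V ≈ 30.7 m³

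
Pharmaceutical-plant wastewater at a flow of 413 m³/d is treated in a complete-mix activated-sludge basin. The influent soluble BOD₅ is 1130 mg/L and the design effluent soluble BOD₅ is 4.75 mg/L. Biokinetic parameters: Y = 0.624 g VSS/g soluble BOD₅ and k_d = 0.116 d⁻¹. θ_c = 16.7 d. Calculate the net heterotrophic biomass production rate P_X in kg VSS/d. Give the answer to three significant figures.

P_X ≈ 98.7 kg VSS/d

Correct the yield for decay: Y_obs = Y/(1 + k_d θ_c) = 0.624 / (1 + 0.116 × 16.7) = 0.624 / 2.937 = 0.2124.
Q·(S₀ − S) = 413 × (1130 − 4.75) × 10⁻³ = 464.7 kg/d removed.
Biomass produced: P_X = Y_obs·Q·ΔS = 0.2124 × 464.7 ≈ 98.73 kg VSS/d.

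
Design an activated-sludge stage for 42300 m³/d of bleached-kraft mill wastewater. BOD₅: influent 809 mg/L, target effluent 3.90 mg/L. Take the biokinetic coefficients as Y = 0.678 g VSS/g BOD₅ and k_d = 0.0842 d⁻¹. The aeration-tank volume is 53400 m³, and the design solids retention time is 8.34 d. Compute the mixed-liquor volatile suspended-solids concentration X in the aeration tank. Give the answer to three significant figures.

X = Y·Q·ΔS·θ_c / [V·(1 + k_d θ_c)] = 0.678 × 42300 × (809 − 3.90) × 8.34 / [53400 × (1 + 0.0842 × 8.34)] = 2118 mg/L.

X ≈ 2120 mg/L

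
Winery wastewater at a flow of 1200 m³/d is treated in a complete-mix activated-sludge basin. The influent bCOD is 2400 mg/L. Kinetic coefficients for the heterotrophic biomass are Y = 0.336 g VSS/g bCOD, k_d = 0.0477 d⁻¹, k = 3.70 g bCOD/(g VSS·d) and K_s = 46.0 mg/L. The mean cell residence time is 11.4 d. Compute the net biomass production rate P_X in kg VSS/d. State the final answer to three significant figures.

For a completely mixed reactor with recycle the Lawrence–McCarty relation gives S = K_s·(1 + k_d·θ_c) / [θ_c·(Y·k − k_d) − 1] = 46.0 × (1 + 0.0477 × 11.4) / [11.4 × (0.336 × 3.70 − 0.0477) − 1] = 71.01 / 12.63 = 5.623 mg/L.
Correct the yield for decay: Y_obs = Y/(1 + k_d θ_c) = 0.336 / (1 + 0.0477 × 11.4) = 0.336 / 1.544 = 0.2176.
Mass of bCOD removed per day: Q(S₀ − S) = 1200 × 2394 g/m³ = 2873 kg/d.
P_X = Y_obs · Q(S₀ − S) = 0.2176 × 2873 = 625.4 kg VSS/d.

P_X ≈ 625 kg VSS/d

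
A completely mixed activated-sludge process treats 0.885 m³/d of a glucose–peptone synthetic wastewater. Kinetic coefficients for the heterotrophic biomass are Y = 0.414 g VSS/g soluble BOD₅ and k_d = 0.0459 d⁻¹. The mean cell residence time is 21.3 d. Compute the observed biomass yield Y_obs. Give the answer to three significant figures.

Observed yield with endogenous decay: Y_obs = Y / (1 + k_d·θ_c) = 0.414 / (1 + 0.0459 × 21.3) = 0.414 / 1.978 = 0.2093 g VSS/g soluble BOD₅.

Y_obs ≈ 0.209 g VSS/g soluble BOD₅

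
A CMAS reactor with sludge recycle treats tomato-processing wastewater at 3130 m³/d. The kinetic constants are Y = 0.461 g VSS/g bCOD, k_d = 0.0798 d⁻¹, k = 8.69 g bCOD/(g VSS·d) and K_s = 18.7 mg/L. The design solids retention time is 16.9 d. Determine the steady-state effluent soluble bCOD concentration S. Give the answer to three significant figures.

For a completely mixed reactor with recycle the Lawrence–McCarty relation gives S = K_s·(1 + k_d·θ_c) / [θ_c·(Y·k − k_d) − 1] = 18.7 × (1 + 0.0798 × 16.9) / [16.9 × (0.461 × 8.69 − 0.0798) − 1] = 43.92 / 65.35 = 0.6720 mg/L.

S ≈ 0.672 mg/L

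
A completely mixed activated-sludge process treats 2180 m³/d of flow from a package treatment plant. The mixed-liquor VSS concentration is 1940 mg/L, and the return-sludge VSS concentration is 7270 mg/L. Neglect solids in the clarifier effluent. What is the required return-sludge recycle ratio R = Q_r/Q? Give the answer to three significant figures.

R ≈ 0.364

Mass balance around the secondary clarifier (neglecting effluent solids): R = X / (X_r − X) = 1940 / (7270 − 1940) = 0.3640.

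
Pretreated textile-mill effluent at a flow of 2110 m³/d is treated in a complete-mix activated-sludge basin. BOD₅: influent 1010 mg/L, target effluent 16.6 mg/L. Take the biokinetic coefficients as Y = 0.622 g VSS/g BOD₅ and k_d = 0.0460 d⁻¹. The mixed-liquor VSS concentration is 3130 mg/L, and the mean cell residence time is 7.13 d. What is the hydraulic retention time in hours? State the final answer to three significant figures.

Steady-state biomass mass balance: V·X·(1 + k_d·θ_c) = Y·Q·(S₀ − S)·θ_c, so V = 0.622 × 2110 × (1010 − 16.6) × 7.13 / [3130 × (1 + 0.0460 × 7.13)] = 9.3×10^6 / 4157 = 2236 m³.
τ = V/Q = 2236/2110 = 1.060 d, or 25.44 h.

τ ≈ 25.4 h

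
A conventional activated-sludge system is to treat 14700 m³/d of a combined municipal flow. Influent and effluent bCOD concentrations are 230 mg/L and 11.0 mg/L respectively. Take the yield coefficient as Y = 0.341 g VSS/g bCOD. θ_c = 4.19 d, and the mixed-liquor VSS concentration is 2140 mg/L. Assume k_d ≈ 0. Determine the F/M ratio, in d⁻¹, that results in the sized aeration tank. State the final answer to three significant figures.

F/M ≈ 0.735 d⁻¹

With k_d = 0 the design equation reduces to V = Y Q (S₀−S) θ_c / X = 0.341 × 14700 × (230 − 11.0) × 4.19 / 2140 = 2149 m³.
F/M = applied load / biomass = Q·S₀/(V·X) = 14700 × 230 / (2149 × 2140) = 0.7350 d⁻¹.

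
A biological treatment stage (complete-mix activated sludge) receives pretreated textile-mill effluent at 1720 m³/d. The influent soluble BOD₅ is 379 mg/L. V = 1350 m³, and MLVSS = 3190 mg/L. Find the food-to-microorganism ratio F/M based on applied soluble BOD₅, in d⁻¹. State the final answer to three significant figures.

F/M = Q·S₀ / (V·X) = 1720 × 379 / (1350 × 3190) = 0.1514 g soluble BOD₅·(g VSS·d)⁻¹.

F/M ≈ 0.151 d⁻¹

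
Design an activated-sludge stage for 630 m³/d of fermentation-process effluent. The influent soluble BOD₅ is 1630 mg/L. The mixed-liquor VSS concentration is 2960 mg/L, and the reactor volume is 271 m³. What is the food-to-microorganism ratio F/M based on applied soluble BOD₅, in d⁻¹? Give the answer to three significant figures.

Food-to-microorganism ratio F/M = Q S₀ / (V X) = 630 × 1630 / (271.0 × 2960) = 1.280 d⁻¹.

F/M ≈ 1.28 d⁻¹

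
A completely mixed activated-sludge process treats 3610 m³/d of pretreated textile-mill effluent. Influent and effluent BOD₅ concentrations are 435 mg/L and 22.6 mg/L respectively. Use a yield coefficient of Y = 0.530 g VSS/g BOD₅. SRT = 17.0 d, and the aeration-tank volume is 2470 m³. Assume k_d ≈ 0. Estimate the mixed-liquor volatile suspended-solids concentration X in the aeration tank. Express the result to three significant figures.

From V·X = Y·Q·(S₀ − S)·θ_c (decay neglected): X = 0.530 × 3610 × (435 − 22.6) × 17.0 / 2470 = 5431 mg/L.

X ≈ 5430 mg/L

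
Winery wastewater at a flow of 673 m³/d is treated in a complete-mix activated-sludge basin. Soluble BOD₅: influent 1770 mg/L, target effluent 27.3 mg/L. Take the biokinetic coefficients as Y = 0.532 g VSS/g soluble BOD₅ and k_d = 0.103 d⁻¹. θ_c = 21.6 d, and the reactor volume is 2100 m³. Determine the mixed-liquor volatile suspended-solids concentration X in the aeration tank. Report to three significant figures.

X ≈ 1990 mg/L

From V·X·(1 + k_d·θ_c) = Y·Q·(S₀ − S)·θ_c: X = 0.532 × 673 × (1770 − 27.3) × 21.6 / [2100 × (1 + 0.103 × 21.6)] = 1990 mg/L.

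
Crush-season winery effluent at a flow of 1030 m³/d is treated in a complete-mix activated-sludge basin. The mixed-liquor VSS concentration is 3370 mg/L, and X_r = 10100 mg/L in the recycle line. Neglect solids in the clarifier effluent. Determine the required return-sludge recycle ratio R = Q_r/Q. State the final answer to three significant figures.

Mass balance around the secondary clarifier (neglecting effluent solids): R = X / (X_r − X) = 3370 / (10100 − 3370) = 0.5007.

R ≈ 0.501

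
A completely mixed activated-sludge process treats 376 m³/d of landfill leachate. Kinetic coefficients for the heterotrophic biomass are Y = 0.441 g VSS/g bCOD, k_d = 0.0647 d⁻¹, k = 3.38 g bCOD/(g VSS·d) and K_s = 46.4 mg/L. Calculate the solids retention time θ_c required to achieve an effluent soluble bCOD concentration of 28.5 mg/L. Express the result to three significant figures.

θ_c ≈ 1.99 d

From 1/θ_c = Y·k·S/(K_s + S) − k_d: Y·k·S/(K_s+S) = 0.441 × 3.38 × 28.5 / (46.4 + 28.5) = 0.5672 d⁻¹.
1/θ_c = 0.5672 − 0.0647 = 0.5025 d⁻¹, so θ_c = 1.990 d.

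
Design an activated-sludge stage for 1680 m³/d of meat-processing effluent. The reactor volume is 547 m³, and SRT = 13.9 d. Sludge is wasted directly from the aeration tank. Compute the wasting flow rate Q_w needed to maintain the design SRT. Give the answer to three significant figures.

Q_w ≈ 39.4 m³/d

With mixed-liquor wasting, θ_c = V/Q_w, so Q_w = V/θ_c = 547.0/13.9 = 39.35 m³/d.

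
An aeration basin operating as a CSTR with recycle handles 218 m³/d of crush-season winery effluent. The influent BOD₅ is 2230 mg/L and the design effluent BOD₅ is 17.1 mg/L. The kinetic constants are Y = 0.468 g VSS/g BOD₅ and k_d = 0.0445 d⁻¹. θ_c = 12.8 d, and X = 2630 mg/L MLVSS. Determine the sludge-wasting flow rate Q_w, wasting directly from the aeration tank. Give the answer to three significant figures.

Rearranging the biomass balance for a CMAS with decay, V = Y·Q·ΔS·θ_c / [X·(1+k_d θ_c)] = 0.468 × 218 × (2230 − 17.1) × 12.8 / [2630 × (1 + 0.0445 × 12.8)] = 2.89×10^6 / 4128 = 700.1 m³.
Wasting from the aeration tank: Q_w = V / θ_c = 700.1 / 12.8 = 54.69 m³/d.

Q_w ≈ 54.7 m³/d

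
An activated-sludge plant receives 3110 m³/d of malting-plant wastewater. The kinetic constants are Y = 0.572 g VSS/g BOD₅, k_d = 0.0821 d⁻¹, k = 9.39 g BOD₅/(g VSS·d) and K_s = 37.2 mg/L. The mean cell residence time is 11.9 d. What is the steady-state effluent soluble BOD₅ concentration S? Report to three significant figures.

From the Monod/SRT balance for a CMAS, S = K_s·(1+k_d θ_c)/[θ_c·(Y k − k_d) − 1] = 37.2 × (1 + 0.0821 × 11.9) / [11.9 × (0.572 × 9.39 − 0.0821) − 1] = 73.54 / 61.94 = 1.187 mg/L.

S ≈ 1.19 mg/L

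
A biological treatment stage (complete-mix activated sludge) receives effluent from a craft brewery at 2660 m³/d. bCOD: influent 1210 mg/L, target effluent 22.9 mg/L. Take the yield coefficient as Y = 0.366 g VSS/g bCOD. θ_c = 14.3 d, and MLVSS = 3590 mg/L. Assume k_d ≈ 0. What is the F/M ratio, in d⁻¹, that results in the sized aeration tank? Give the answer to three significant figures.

V·X = Y·Q·ΔS·θ_c gives V = 0.366 × 2660 × (1210 − 22.9) × 14.3 / 3590 = 4604 m³.
Food-to-microorganism ratio F/M = Q S₀ / (V X) = 2660 × 1210 / (4604 × 3590) = 0.1948 d⁻¹.

F/M ≈ 0.195 d⁻¹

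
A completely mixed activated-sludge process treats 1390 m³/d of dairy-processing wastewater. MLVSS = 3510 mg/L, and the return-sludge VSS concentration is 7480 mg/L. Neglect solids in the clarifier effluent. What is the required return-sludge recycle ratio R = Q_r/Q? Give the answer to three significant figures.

R ≈ 0.884

Mass balance around the secondary clarifier (neglecting effluent solids): R = X / (X_r − X) = 3510 / (7480 − 3510) = 0.8841.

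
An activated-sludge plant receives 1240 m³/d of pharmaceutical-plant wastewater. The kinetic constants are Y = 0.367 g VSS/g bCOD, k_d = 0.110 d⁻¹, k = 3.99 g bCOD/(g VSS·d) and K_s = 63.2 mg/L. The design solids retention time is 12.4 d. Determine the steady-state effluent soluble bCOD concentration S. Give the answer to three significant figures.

For a completely mixed reactor with recycle the Lawrence–McCarty relation gives S = K_s·(1 + k_d·θ_c) / [θ_c·(Y·k − k_d) − 1] = 63.2 × (1 + 0.110 × 12.4) / [12.4 × (0.367 × 3.99 − 0.110) − 1] = 149.4 / 15.79 = 9.460 mg/L.

S ≈ 9.46 mg/L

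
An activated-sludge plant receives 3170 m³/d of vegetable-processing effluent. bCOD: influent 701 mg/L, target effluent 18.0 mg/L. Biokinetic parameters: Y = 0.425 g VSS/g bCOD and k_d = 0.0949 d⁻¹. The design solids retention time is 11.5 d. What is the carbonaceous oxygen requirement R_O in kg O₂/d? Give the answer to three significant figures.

R_O ≈ 1540 kg O₂/d

Observed yield with endogenous decay: Y_obs = Y / (1 + k_d·θ_c) = 0.425 / (1 + 0.0949 × 11.5) = 0.425 / 2.091 = 0.2032 g VSS/g bCOD.
Substrate removed = Q·(S₀ − S) = 3170 m³/d × (701 − 18.0) g/m³ = 2.17×10^6 g/d = 2165 kg/d.
Net sludge production P_X = 0.2032 × 2165 = 440.0 kg VSS/d.
Carbonaceous O₂ demand = substrate oxidised − cell-mass equivalent = 2165 − 1.42 × 440.0 = 1540 kg O₂/d.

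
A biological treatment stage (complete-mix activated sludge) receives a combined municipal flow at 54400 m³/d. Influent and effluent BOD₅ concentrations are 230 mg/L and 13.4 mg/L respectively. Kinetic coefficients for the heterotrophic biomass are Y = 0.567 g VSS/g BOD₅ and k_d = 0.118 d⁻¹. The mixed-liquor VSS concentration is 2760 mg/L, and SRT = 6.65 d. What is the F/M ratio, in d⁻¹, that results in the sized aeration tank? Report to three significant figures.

F/M ≈ 0.503 d⁻¹

Rearranging the biomass balance for a CMAS with decay, V = Y·Q·ΔS·θ_c / [X·(1+k_d θ_c)] = 0.567 × 54400 × (230 − 13.4) × 6.65 / [2760 × (1 + 0.118 × 6.65)] = 4.44×10^7 / 4926 = 9020 m³.
F/M = Q·S₀ / (V·X) = 54400 × 230 / (9020 × 2760) = 0.5026 g BOD₅·(g VSS·d)⁻¹.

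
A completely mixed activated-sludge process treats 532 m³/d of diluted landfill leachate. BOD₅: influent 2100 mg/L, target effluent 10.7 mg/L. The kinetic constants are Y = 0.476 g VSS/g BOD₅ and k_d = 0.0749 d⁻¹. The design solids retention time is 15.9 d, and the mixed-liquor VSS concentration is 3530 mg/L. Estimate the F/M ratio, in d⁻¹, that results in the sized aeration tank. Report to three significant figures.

Rearranging the biomass balance for a CMAS with decay, V = Y·Q·ΔS·θ_c / [X·(1+k_d θ_c)] = 0.476 × 532 × (2100 − 10.7) × 15.9 / [3530 × (1 + 0.0749 × 15.9)] = 8.41×10^6 / 7734 = 1088 m³.
Food-to-microorganism ratio F/M = Q S₀ / (V X) = 532 × 2100 / (1088 × 3530) = 0.2910 d⁻¹.

F/M ≈ 0.291 d⁻¹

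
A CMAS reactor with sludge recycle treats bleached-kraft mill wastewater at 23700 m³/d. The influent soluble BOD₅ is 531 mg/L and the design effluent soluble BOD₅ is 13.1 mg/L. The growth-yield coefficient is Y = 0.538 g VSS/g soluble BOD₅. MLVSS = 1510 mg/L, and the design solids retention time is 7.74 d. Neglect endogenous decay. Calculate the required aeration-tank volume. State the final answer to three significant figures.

V ≈ 33800 m³

With k_d = 0 the design equation reduces to V = Y Q (S₀−S) θ_c / X = 0.538 × 23700 × (531 − 13.1) × 7.74 / 1510 = 33849 m³.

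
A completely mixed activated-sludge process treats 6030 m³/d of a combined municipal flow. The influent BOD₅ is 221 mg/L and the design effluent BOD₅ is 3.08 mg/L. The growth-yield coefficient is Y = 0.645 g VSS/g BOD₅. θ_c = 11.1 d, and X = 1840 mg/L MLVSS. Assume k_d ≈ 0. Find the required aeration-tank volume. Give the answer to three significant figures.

V ≈ 5110 m³

Biomass mass balance (decay neglected): V·X = Y·Q·(S₀ − S)·θ_c, so V = 0.645 × 6030 × (221 − 3.08) × 11.1 / 1840 = 5113 m³.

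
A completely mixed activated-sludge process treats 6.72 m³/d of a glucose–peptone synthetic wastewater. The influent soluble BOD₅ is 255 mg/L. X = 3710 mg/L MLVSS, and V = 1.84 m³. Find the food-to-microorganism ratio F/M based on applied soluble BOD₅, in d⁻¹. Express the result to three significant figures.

F/M = Q·S₀ / (V·X) = 6.72 × 255 / (1.840 × 3710) = 0.2510 g soluble BOD₅·(g VSS·d)⁻¹.

F/M ≈ 0.251 d⁻¹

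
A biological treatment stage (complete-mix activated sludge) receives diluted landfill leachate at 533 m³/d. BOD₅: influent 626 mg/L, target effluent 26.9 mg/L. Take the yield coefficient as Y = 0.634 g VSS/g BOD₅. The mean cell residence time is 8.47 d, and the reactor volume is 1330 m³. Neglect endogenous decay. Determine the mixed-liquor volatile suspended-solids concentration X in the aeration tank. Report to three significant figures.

X ≈ 1290 mg/L

From V·X = Y·Q·(S₀ − S)·θ_c (decay neglected): X = 0.634 × 533 × (626 − 26.9) × 8.47 / 1330 = 1289 mg/L.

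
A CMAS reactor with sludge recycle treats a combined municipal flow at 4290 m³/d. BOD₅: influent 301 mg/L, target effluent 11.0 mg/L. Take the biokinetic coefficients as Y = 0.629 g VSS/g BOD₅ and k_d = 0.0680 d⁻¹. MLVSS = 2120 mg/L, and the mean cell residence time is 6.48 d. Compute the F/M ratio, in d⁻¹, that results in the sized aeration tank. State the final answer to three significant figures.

Rearranging the biomass balance for a CMAS with decay, V = Y·Q·ΔS·θ_c / [X·(1+k_d θ_c)] = 0.629 × 4290 × (301 − 11.0) × 6.48 / [2120 × (1 + 0.0680 × 6.48)] = 5.07×10^6 / 3054 = 1660 m³.
F/M = Q·S₀ / (V·X) = 4290 × 301 / (1660 × 2120) = 0.3669 g BOD₅·(g VSS·d)⁻¹.

F/M ≈ 0.367 d⁻¹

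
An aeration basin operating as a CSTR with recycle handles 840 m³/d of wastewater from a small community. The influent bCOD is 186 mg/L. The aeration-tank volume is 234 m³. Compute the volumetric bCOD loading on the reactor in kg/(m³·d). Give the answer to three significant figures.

Applied bCOD load per unit volume = Q·S₀/V = (840 × 186/1000)/234.0 = 0.6677 kg bCOD·m⁻³·d⁻¹.

L_v ≈ 0.668 kg bCOD/(m³·d)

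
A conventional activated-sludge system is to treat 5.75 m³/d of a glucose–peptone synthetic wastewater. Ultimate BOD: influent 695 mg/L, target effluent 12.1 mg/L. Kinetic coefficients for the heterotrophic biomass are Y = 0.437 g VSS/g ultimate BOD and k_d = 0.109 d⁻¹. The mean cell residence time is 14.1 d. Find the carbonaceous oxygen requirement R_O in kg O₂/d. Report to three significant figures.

Y_obs = Y / (1 + k_d θ_c) = 0.437 / (1 + 0.109 × 14.1) = 0.437 / 2.537 = 0.1723.
Mass of ultimate BOD removed per day: Q(S₀ − S) = 5.75 × 682.9 g/m³ = 3.927 kg/d.
Net sludge production P_X = 0.1723 × 3.927 = 0.6764 kg VSS/d.
R_O = Q·(S₀ − S) − 1.42·P_X = 3.927 − 1.42 × 0.6764 = 2.966 kg O₂/d.

R_O ≈ 2.97 kg O₂/d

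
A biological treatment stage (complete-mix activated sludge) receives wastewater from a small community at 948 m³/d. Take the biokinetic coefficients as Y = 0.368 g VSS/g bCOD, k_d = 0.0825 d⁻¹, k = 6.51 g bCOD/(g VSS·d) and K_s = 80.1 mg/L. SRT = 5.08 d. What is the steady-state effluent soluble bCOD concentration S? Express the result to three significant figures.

Effluent substrate depends only on kinetics and SRT: S = K_s(1 + k_d θ_c) / [θ_c(Yk − k_d) − 1] = 80.1 × (1 + 0.0825 × 5.08) / [5.08 × (0.368 × 6.51 − 0.0825) − 1] = 113.7 / 10.75 = 10.57 mg/L.

S ≈ 10.6 mg/L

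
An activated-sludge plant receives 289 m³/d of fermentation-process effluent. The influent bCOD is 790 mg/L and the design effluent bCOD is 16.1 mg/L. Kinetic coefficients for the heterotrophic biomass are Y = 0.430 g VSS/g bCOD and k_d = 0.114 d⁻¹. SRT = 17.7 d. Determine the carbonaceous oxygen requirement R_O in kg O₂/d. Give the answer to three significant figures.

R_O ≈ 178 kg O₂/d

Correct the yield for decay: Y_obs = Y/(1 + k_d θ_c) = 0.430 / (1 + 0.114 × 17.7) = 0.430 / 3.018 = 0.1425.
Substrate removed = Q·(S₀ − S) = 289 m³/d × (790 − 16.1) g/m³ = 2.24×10^5 g/d = 223.7 kg/d.
Net sludge production P_X = 0.1425 × 223.7 = 31.87 kg VSS/d.
R_O = Q·(S₀ − S) − 1.42·P_X = 223.7 − 1.42 × 31.87 = 178.4 kg O₂/d.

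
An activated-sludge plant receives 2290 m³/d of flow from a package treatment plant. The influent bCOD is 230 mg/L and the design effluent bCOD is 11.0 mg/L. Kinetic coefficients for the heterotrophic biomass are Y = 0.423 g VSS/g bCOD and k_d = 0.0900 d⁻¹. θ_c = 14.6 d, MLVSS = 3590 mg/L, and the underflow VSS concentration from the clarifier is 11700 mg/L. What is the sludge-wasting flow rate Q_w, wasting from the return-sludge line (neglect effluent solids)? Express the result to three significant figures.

Q_w ≈ 7.84 m³/d

Rearranging the biomass balance for a CMAS with decay, V = Y·Q·ΔS·θ_c / [X·(1+k_d θ_c)] = 0.423 × 2290 × (230 − 11.0) × 14.6 / [3590 × (1 + 0.0900 × 14.6)] = 3.1×10^6 / 8307 = 372.8 m³.
θ_c = V·X/(Q_w·X_r) when wasting from the recycle, so Q_w = V·X/(θ_c·X_r) = 372.8 × 3590 / (14.6 × 11700) = 7.836 m³/d.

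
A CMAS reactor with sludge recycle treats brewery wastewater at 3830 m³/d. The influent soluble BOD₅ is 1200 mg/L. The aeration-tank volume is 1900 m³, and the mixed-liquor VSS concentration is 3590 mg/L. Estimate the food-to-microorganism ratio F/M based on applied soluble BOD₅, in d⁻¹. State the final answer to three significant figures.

F/M = Q·S₀ / (V·X) = 3830 × 1200 / (1900 × 3590) = 0.6738 g soluble BOD₅·(g VSS·d)⁻¹.

F/M ≈ 0.674 d⁻¹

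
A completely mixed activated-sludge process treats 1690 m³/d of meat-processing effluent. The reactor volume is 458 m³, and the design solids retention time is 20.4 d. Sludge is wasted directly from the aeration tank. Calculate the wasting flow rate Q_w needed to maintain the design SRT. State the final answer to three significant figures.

Q_w ≈ 22.5 m³/d

With mixed-liquor wasting, θ_c = V/Q_w, so Q_w = V/θ_c = 458.0/20.4 = 22.45 m³/d.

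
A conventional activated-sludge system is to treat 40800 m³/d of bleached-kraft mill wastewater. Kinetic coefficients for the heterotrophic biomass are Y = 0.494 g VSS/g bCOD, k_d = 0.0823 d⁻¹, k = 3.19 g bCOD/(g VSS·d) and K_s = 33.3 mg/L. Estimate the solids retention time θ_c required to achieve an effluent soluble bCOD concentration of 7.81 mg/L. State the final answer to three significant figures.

θ_c ≈ 4.61 d

From 1/θ_c = Y·k·S/(K_s + S) − k_d: Y·k·S/(K_s+S) = 0.494 × 3.19 × 7.81 / (33.3 + 7.81) = 0.2994 d⁻¹.
1/θ_c = 0.2994 − 0.0823 = 0.2171 d⁻¹, so θ_c = 4.607 d.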